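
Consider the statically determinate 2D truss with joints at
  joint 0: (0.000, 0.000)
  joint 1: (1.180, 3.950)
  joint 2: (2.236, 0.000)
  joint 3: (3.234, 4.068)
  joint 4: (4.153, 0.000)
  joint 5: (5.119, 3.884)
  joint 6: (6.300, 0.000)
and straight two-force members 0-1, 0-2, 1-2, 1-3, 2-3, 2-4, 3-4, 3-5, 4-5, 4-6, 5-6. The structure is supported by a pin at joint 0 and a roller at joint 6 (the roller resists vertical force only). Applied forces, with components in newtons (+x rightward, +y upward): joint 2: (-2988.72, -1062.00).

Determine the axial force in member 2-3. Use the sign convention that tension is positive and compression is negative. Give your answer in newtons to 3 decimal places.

410.695

N=7 nodes, M=11 members, R=3 reactions → 2N=14, M+R=14
member 0 (0-1): L=4.1225, (cx,cy)=(0.2862,0.9582)
member 1 (0-2): L=2.2360, (cx,cy)=(1.0000,0.0000)
member 2 (1-2): L=4.0887, (cx,cy)=(0.2583,-0.9661)
member 3 (1-3): L=2.0574, (cx,cy)=(0.9984,0.0574)
member 4 (2-3): L=4.1886, (cx,cy)=(0.2383,0.9712)
member 5 (2-4): L=1.9170, (cx,cy)=(1.0000,0.0000)
member 6 (3-4): L=4.1705, (cx,cy)=(0.2204,-0.9754)
member 7 (3-5): L=1.8940, (cx,cy)=(0.9953,-0.0972)
member 8 (4-5): L=4.0023, (cx,cy)=(0.2414,0.9704)
member 9 (4-6): L=2.1470, (cx,cy)=(1.0000,0.0000)
member 10 (5-6): L=4.0596, (cx,cy)=(0.2909,-0.9567)
solve A·x = −loads:
  F[0-1] = -714.9899 N (compression)
  F[0-2] = -2784.0649 N (compression)
  F[1-2] = +686.4210 N (tension)
  F[1-3] = -382.5678 N (compression)
  F[2-3] = +410.6955 N (tension)
  F[2-4] = +284.0841 N (tension)
  F[3-4] = -366.0676 N (compression)
  F[3-5] = -204.3855 N (compression)
  F[4-5] = +367.9476 N (tension)
  F[4-6] = +114.6110 N (tension)
  F[5-6] = -393.9653 N (compression)
  Rx@0 = +2988.7200 N
  Ry@0 = +685.0743 N
  Ry@6 = +376.9257 N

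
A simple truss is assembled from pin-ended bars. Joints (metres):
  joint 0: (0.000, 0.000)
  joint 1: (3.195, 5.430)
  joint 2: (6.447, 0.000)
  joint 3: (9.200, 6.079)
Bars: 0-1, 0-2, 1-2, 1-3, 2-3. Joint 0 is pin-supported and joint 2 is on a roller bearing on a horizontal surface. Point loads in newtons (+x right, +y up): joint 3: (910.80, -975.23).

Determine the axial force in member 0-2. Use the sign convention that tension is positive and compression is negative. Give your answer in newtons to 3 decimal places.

160.443

N=4 nodes, M=5 members, R=3 reactions → 2N=8, M+R=8
member 0 (0-1): L=6.3002, (cx,cy)=(0.5071,0.8619)
member 1 (0-2): L=6.4470, (cx,cy)=(1.0000,0.0000)
member 2 (1-2): L=6.3293, (cx,cy)=(0.5138,-0.8579)
member 3 (1-3): L=6.0400, (cx,cy)=(0.9942,0.1075)
member 4 (2-3): L=6.6733, (cx,cy)=(0.4125,0.9109)
solve A·x = −loads:
  F[0-1] = +1479.6308 N (tension)
  F[0-2] = +160.4435 N (tension)
  F[1-2] = -1307.3187 N (compression)
  F[1-3] = +1430.3361 N (tension)
  F[2-3] = -1239.2917 N (compression)
  Rx@0 = -910.8000 N
  Ry@0 = -1275.2538 N
  Ry@2 = +2250.4838 N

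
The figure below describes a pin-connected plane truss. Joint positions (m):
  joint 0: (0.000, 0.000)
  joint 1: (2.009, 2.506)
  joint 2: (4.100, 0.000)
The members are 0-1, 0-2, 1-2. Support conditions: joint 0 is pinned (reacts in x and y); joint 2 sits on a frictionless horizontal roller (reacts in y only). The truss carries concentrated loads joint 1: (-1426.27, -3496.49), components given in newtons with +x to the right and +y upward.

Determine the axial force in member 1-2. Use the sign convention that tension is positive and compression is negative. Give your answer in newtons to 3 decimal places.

-1095.982

N=3 nodes, M=3 members, R=3 reactions → 2N=6, M+R=6
member 0 (0-1): L=3.2119, (cx,cy)=(0.6255,0.7802)
member 1 (0-2): L=4.1000, (cx,cy)=(1.0000,0.0000)
member 2 (1-2): L=3.2638, (cx,cy)=(0.6407,-0.7678)
solve A·x = −loads:
  F[0-1] = -3402.8071 N (compression)
  F[0-2] = +702.1588 N (tension)
  F[1-2] = -1095.9819 N (compression)
  Rx@0 = +1426.2700 N
  Ry@0 = +2654.9740 N
  Ry@2 = +841.5160 N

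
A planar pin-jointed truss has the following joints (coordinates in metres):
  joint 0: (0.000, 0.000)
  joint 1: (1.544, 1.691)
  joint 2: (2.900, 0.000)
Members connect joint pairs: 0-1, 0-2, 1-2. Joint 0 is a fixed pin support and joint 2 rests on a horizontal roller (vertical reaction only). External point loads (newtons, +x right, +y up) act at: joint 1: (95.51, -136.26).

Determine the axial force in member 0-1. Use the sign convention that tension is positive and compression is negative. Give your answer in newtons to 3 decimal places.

N=3 nodes, M=3 members, R=3 reactions → 2N=6, M+R=6
member 0 (0-1): L=2.2899, (cx,cy)=(0.6743,0.7385)
member 1 (0-2): L=2.9000, (cx,cy)=(1.0000,0.0000)
member 2 (1-2): L=2.1675, (cx,cy)=(0.6256,-0.7801)
solve A·x = −loads:
  F[0-1] = -10.8617 N (compression)
  F[0-2] = +102.8338 N (tension)
  F[1-2] = -164.3776 N (compression)
  Rx@0 = -95.5100 N
  Ry@0 = +8.0211 N
  Ry@2 = +128.2389 N

-10.862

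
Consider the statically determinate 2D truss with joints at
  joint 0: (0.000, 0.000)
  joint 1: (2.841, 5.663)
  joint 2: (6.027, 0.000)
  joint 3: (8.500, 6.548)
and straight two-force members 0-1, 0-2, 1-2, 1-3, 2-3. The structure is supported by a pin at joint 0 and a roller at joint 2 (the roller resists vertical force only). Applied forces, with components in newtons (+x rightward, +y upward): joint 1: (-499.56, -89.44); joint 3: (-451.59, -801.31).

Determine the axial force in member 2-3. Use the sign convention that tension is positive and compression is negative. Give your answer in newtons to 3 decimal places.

-830.090

N=4 nodes, M=5 members, R=3 reactions → 2N=8, M+R=8
member 0 (0-1): L=6.3357, (cx,cy)=(0.4484,0.8938)
member 1 (0-2): L=6.0270, (cx,cy)=(1.0000,0.0000)
member 2 (1-2): L=6.4977, (cx,cy)=(0.4903,-0.8715)
member 3 (1-3): L=5.7278, (cx,cy)=(0.9880,0.1545)
member 4 (2-3): L=6.9994, (cx,cy)=(0.3533,0.9355)
solve A·x = −loads:
  F[0-1] = -759.0988 N (compression)
  F[0-2] = -610.7604 N (compression)
  F[1-2] = +647.4818 N (tension)
  F[1-3] = -160.2316 N (compression)
  F[2-3] = -830.0896 N (compression)
  Rx@0 = +951.1500 N
  Ry@0 = +678.5027 N
  Ry@2 = +212.2473 N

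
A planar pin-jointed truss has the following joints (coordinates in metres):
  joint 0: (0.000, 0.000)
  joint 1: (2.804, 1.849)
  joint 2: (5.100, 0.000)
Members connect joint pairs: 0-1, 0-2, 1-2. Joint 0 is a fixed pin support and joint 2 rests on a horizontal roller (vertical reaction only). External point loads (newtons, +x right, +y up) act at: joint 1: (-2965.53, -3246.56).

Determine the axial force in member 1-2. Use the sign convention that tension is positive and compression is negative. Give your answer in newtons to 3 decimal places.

-1131.703

N=3 nodes, M=3 members, R=3 reactions → 2N=6, M+R=6
member 0 (0-1): L=3.3588, (cx,cy)=(0.8348,0.5505)
member 1 (0-2): L=5.1000, (cx,cy)=(1.0000,0.0000)
member 2 (1-2): L=2.9480, (cx,cy)=(0.7788,-0.6272)
solve A·x = −loads:
  F[0-1] = -4608.0457 N (compression)
  F[0-2] = +881.4224 N (tension)
  F[1-2] = -1131.7031 N (compression)
  Rx@0 = +2965.5300 N
  Ry@0 = +2536.7386 N
  Ry@2 = +709.8214 N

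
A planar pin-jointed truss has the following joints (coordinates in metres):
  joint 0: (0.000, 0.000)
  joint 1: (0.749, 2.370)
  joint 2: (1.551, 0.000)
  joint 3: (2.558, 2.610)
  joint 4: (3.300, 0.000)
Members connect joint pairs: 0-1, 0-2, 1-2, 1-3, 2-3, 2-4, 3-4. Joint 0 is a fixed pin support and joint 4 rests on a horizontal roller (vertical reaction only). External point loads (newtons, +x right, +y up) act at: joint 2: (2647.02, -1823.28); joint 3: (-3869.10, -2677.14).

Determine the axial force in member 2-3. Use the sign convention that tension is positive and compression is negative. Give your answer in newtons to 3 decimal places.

N=5 nodes, M=7 members, R=3 reactions → 2N=10, M+R=10
member 0 (0-1): L=2.4855, (cx,cy)=(0.3013,0.9535)
member 1 (0-2): L=1.5510, (cx,cy)=(1.0000,0.0000)
member 2 (1-2): L=2.5020, (cx,cy)=(0.3205,-0.9472)
member 3 (1-3): L=1.8249, (cx,cy)=(0.9913,0.1315)
member 4 (2-3): L=2.7975, (cx,cy)=(0.3600,0.9330)
member 5 (2-4): L=1.7490, (cx,cy)=(1.0000,0.0000)
member 6 (3-4): L=2.7134, (cx,cy)=(0.2735,-0.9619)
solve A·x = −loads:
  F[0-1] = -4854.0316 N (compression)
  F[0-2] = +240.6493 N (tension)
  F[1-2] = +4480.2091 N (tension)
  F[1-3] = -2924.2202 N (compression)
  F[2-3] = -2594.4415 N (compression)
  F[2-4] = -36.3823 N (compression)
  F[3-4] = +133.0468 N (tension)
  Rx@0 = +1222.0800 N
  Ry@0 = +4628.3956 N
  Ry@4 = -127.9756 N

-2594.441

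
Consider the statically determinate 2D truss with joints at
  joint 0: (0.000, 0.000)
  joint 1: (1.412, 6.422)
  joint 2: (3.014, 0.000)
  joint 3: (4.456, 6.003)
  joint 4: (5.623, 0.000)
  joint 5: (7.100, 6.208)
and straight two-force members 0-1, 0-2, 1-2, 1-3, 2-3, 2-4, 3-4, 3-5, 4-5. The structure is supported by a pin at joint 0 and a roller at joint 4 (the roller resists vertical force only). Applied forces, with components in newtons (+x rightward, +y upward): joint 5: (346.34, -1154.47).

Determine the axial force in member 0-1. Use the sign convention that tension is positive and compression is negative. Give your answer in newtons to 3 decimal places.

N=6 nodes, M=9 members, R=3 reactions → 2N=12, M+R=12
member 0 (0-1): L=6.5754, (cx,cy)=(0.2147,0.9767)
member 1 (0-2): L=3.0140, (cx,cy)=(1.0000,0.0000)
member 2 (1-2): L=6.6188, (cx,cy)=(0.2420,-0.9703)
member 3 (1-3): L=3.0727, (cx,cy)=(0.9907,-0.1364)
member 4 (2-3): L=6.1738, (cx,cy)=(0.2336,0.9723)
member 5 (2-4): L=2.6090, (cx,cy)=(1.0000,0.0000)
member 6 (3-4): L=6.1154, (cx,cy)=(0.1908,-0.9816)
member 7 (3-5): L=2.6519, (cx,cy)=(0.9970,0.0773)
member 8 (4-5): L=6.3813, (cx,cy)=(0.2315,0.9728)
solve A·x = −loads:
  F[0-1] = +701.9948 N (tension)
  F[0-2] = +195.5937 N (tension)
  F[1-2] = -753.9009 N (compression)
  F[1-3] = +336.3608 N (tension)
  F[2-3] = +752.2933 N (tension)
  F[2-4] = -162.5913 N (compression)
  F[3-4] = -648.4809 N (compression)
  F[3-5] = +634.5799 N (tension)
  F[4-5] = -1237.1184 N (compression)
  Rx@0 = -346.3400 N
  Ry@0 = -685.6182 N
  Ry@4 = +1840.0882 N

701.995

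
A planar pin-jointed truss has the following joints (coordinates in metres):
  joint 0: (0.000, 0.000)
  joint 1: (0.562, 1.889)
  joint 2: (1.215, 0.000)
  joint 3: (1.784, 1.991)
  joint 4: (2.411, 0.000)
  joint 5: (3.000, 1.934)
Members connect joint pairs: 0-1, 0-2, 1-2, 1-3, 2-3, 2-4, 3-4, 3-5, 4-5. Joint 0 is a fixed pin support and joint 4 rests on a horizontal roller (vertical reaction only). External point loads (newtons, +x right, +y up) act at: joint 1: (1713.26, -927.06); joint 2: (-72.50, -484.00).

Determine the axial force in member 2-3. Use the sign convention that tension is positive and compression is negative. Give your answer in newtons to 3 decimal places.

N=6 nodes, M=9 members, R=3 reactions → 2N=12, M+R=12
member 0 (0-1): L=1.9708, (cx,cy)=(0.2852,0.9585)
member 1 (0-2): L=1.2150, (cx,cy)=(1.0000,0.0000)
member 2 (1-2): L=1.9987, (cx,cy)=(0.3267,-0.9451)
member 3 (1-3): L=1.2262, (cx,cy)=(0.9965,0.0832)
member 4 (2-3): L=2.0707, (cx,cy)=(0.2748,0.9615)
member 5 (2-4): L=1.1960, (cx,cy)=(1.0000,0.0000)
member 6 (3-4): L=2.0874, (cx,cy)=(0.3004,-0.9538)
member 7 (3-5): L=1.2173, (cx,cy)=(0.9989,-0.0468)
member 8 (4-5): L=2.0217, (cx,cy)=(0.2913,0.9566)
solve A·x = −loads:
  F[0-1] = +408.2184 N (tension)
  F[0-2] = +1524.3527 N (tension)
  F[1-2] = -1492.8297 N (compression)
  F[1-3] = -1112.9795 N (compression)
  F[2-3] = +1970.7708 N (tension)
  F[2-4] = +567.5844 N (tension)
  F[3-4] = -1889.5880 N (compression)
  F[3-5] = +0.0000 N (tension)
  F[4-5] = -0.0000 N (compression)
  Rx@0 = -1640.7600 N
  Ry@0 = -391.2693 N
  Ry@4 = +1802.3293 N

1970.771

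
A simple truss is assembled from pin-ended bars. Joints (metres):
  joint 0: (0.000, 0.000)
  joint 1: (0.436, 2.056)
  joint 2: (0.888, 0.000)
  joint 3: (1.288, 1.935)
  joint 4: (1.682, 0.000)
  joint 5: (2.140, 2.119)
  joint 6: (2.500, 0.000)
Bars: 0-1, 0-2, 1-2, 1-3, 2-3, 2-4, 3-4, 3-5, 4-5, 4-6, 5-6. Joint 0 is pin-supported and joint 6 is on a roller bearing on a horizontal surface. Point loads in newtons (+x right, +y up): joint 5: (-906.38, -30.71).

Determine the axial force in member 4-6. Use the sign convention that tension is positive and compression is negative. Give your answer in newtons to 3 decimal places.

-126.053

N=7 nodes, M=11 members, R=3 reactions → 2N=14, M+R=14
member 0 (0-1): L=2.1017, (cx,cy)=(0.2074,0.9782)
member 1 (0-2): L=0.8880, (cx,cy)=(1.0000,0.0000)
member 2 (1-2): L=2.1051, (cx,cy)=(0.2147,-0.9767)
member 3 (1-3): L=0.8605, (cx,cy)=(0.9901,-0.1406)
member 4 (2-3): L=1.9759, (cx,cy)=(0.2024,0.9793)
member 5 (2-4): L=0.7940, (cx,cy)=(1.0000,0.0000)
member 6 (3-4): L=1.9747, (cx,cy)=(0.1995,-0.9799)
member 7 (3-5): L=0.8716, (cx,cy)=(0.9775,0.2111)
member 8 (4-5): L=2.1679, (cx,cy)=(0.2113,0.9774)
member 9 (4-6): L=0.8180, (cx,cy)=(1.0000,0.0000)
member 10 (5-6): L=2.1494, (cx,cy)=(0.1675,-0.9859)
solve A·x = −loads:
  F[0-1] = -789.8525 N (compression)
  F[0-2] = -742.5259 N (compression)
  F[1-2] = +841.2122 N (tension)
  F[1-3] = -347.9331 N (compression)
  F[2-3] = -838.9628 N (compression)
  F[2-4] = -392.0653 N (compression)
  F[3-4] = +646.7336 N (tension)
  F[3-5] = -658.1851 N (compression)
  F[4-5] = -648.3636 N (compression)
  F[4-6] = -126.0527 N (compression)
  F[5-6] = +752.5914 N (tension)
  Rx@0 = +906.3800 N
  Ry@0 = +772.6699 N
  Ry@6 = -741.9599 N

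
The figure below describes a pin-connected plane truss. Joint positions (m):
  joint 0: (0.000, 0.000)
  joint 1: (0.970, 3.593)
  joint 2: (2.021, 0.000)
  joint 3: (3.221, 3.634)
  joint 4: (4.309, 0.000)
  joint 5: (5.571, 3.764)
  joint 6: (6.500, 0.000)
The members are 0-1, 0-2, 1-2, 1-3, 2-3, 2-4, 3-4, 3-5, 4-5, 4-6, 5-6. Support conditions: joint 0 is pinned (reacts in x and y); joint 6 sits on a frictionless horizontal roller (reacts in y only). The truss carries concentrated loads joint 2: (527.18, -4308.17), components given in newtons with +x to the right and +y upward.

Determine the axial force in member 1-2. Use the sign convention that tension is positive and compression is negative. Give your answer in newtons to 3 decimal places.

N=7 nodes, M=11 members, R=3 reactions → 2N=14, M+R=14
member 0 (0-1): L=3.7216, (cx,cy)=(0.2606,0.9654)
member 1 (0-2): L=2.0210, (cx,cy)=(1.0000,0.0000)
member 2 (1-2): L=3.7436, (cx,cy)=(0.2807,-0.9598)
member 3 (1-3): L=2.2514, (cx,cy)=(0.9998,0.0182)
member 4 (2-3): L=3.8270, (cx,cy)=(0.3136,0.9496)
member 5 (2-4): L=2.2880, (cx,cy)=(1.0000,0.0000)
member 6 (3-4): L=3.7934, (cx,cy)=(0.2868,-0.9580)
member 7 (3-5): L=2.3536, (cx,cy)=(0.9985,0.0552)
member 8 (4-5): L=3.9699, (cx,cy)=(0.3179,0.9481)
member 9 (4-6): L=2.1910, (cx,cy)=(1.0000,0.0000)
member 10 (5-6): L=3.8769, (cx,cy)=(0.2396,-0.9709)
solve A·x = −loads:
  F[0-1] = -3074.9412 N (compression)
  F[0-2] = +1328.6275 N (tension)
  F[1-2] = +3061.5385 N (tension)
  F[1-3] = -1661.2460 N (compression)
  F[2-3] = +1442.5114 N (tension)
  F[2-4] = +1208.6548 N (tension)
  F[3-4] = -1444.1322 N (compression)
  F[3-5] = -795.6696 N (compression)
  F[4-5] = +1459.1474 N (tension)
  F[4-6] = +330.6069 N (tension)
  F[5-6] = -1379.7052 N (compression)
  Rx@0 = -527.1800 N
  Ry@0 = +2968.6605 N
  Ry@6 = +1339.5095 N

3061.538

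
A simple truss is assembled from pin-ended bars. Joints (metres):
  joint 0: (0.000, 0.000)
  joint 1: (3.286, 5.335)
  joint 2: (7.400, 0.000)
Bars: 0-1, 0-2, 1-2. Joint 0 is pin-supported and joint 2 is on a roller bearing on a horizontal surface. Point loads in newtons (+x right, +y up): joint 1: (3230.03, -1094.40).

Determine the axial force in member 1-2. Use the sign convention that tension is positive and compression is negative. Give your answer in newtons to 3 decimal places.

N=3 nodes, M=3 members, R=3 reactions → 2N=6, M+R=6
member 0 (0-1): L=6.2658, (cx,cy)=(0.5244,0.8515)
member 1 (0-2): L=7.4000, (cx,cy)=(1.0000,0.0000)
member 2 (1-2): L=6.7370, (cx,cy)=(0.6107,-0.7919)
solve A·x = −loads:
  F[0-1] = +2020.3767 N (tension)
  F[0-2] = +2170.4722 N (tension)
  F[1-2] = -3554.3217 N (compression)
  Rx@0 = -3230.0300 N
  Ry@0 = -1720.2498 N
  Ry@2 = +2814.6498 N

-3554.322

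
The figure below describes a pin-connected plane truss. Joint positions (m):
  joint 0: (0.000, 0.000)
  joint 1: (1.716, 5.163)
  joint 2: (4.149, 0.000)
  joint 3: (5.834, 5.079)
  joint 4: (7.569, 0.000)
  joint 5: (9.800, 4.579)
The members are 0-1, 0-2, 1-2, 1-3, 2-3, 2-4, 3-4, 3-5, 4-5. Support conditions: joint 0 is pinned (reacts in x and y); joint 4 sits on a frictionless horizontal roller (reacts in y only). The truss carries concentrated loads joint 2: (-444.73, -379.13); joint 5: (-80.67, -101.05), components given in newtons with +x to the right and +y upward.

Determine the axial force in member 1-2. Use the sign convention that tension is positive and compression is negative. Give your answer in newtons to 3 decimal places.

213.881

N=6 nodes, M=9 members, R=3 reactions → 2N=12, M+R=12
member 0 (0-1): L=5.4407, (cx,cy)=(0.3154,0.9490)
member 1 (0-2): L=4.1490, (cx,cy)=(1.0000,0.0000)
member 2 (1-2): L=5.7075, (cx,cy)=(0.4263,-0.9046)
member 3 (1-3): L=4.1189, (cx,cy)=(0.9998,-0.0204)
member 4 (2-3): L=5.3512, (cx,cy)=(0.3149,0.9491)
member 5 (2-4): L=3.4200, (cx,cy)=(1.0000,0.0000)
member 6 (3-4): L=5.3672, (cx,cy)=(0.3233,-0.9463)
member 7 (3-5): L=3.9974, (cx,cy)=(0.9921,-0.1251)
member 8 (4-5): L=5.0936, (cx,cy)=(0.4380,0.8990)
solve A·x = −loads:
  F[0-1] = -200.5620 N (compression)
  F[0-2] = -462.1426 N (compression)
  F[1-2] = +213.8810 N (tension)
  F[1-3] = -154.4622 N (compression)
  F[2-3] = +195.6052 N (tension)
  F[2-4] = +12.1676 N (tension)
  F[3-4] = -195.5715 N (compression)
  F[3-5] = -29.8512 N (compression)
  F[4-5] = -116.5594 N (compression)
  Rx@0 = +525.4000 N
  Ry@0 = +190.3250 N
  Ry@4 = +289.8550 N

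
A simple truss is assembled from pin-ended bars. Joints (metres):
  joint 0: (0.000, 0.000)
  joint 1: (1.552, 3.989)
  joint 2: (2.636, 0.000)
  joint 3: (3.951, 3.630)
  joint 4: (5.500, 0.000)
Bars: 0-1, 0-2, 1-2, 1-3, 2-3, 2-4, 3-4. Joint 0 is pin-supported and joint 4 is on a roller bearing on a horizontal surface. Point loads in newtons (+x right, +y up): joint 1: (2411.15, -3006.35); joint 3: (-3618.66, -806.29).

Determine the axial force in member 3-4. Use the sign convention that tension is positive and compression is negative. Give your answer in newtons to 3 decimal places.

-856.715

N=5 nodes, M=7 members, R=3 reactions → 2N=10, M+R=10
member 0 (0-1): L=4.2803, (cx,cy)=(0.3626,0.9319)
member 1 (0-2): L=2.6360, (cx,cy)=(1.0000,0.0000)
member 2 (1-2): L=4.1337, (cx,cy)=(0.2622,-0.9650)
member 3 (1-3): L=2.4257, (cx,cy)=(0.9890,-0.1480)
member 4 (2-3): L=3.8608, (cx,cy)=(0.3406,0.9402)
member 5 (2-4): L=2.8640, (cx,cy)=(1.0000,0.0000)
member 6 (3-4): L=3.9467, (cx,cy)=(0.3925,-0.9198)
solve A·x = −loads:
  F[0-1] = -3245.5337 N (compression)
  F[0-2] = -30.7028 N (compression)
  F[1-2] = +599.7660 N (tension)
  F[1-3] = -3786.9411 N (compression)
  F[2-3] = -615.5828 N (compression)
  F[2-4] = +336.2450 N (tension)
  F[3-4] = -856.7154 N (compression)
  Rx@0 = +1207.5100 N
  Ry@0 = +3024.6675 N
  Ry@4 = +787.9725 N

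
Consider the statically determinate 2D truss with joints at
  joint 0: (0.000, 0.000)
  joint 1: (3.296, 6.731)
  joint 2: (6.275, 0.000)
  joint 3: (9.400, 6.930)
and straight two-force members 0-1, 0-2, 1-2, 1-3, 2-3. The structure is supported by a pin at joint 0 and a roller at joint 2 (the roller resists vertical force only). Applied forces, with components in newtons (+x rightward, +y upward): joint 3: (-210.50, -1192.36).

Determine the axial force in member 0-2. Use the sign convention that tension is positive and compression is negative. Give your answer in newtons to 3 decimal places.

-387.435

N=4 nodes, M=5 members, R=3 reactions → 2N=8, M+R=8
member 0 (0-1): L=7.4947, (cx,cy)=(0.4398,0.8981)
member 1 (0-2): L=6.2750, (cx,cy)=(1.0000,0.0000)
member 2 (1-2): L=7.3608, (cx,cy)=(0.4047,-0.9144)
member 3 (1-3): L=6.1072, (cx,cy)=(0.9995,0.0326)
member 4 (2-3): L=7.6020, (cx,cy)=(0.4111,0.9116)
solve A·x = −loads:
  F[0-1] = +402.3271 N (tension)
  F[0-2] = -387.4352 N (compression)
  F[1-2] = -383.3004 N (compression)
  F[1-3] = +332.2385 N (tension)
  F[2-3] = -1319.8597 N (compression)
  Rx@0 = +210.5000 N
  Ry@0 = -361.3323 N
  Ry@2 = +1553.6923 N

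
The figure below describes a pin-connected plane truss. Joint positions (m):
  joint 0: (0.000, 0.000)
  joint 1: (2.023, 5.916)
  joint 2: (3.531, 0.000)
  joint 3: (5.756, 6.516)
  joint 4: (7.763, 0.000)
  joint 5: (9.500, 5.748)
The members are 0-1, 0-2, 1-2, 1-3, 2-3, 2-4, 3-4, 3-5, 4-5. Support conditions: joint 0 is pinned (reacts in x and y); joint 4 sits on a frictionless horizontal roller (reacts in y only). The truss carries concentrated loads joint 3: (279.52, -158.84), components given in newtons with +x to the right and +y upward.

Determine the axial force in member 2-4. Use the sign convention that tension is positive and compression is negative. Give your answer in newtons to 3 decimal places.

108.541

N=6 nodes, M=9 members, R=3 reactions → 2N=12, M+R=12
member 0 (0-1): L=6.2523, (cx,cy)=(0.3236,0.9462)
member 1 (0-2): L=3.5310, (cx,cy)=(1.0000,0.0000)
member 2 (1-2): L=6.1052, (cx,cy)=(0.2470,-0.9690)
member 3 (1-3): L=3.7809, (cx,cy)=(0.9873,0.1587)
member 4 (2-3): L=6.8854, (cx,cy)=(0.3231,0.9463)
member 5 (2-4): L=4.2320, (cx,cy)=(1.0000,0.0000)
member 6 (3-4): L=6.8181, (cx,cy)=(0.2944,-0.9557)
member 7 (3-5): L=3.8220, (cx,cy)=(0.9796,-0.2009)
member 8 (4-5): L=6.0047, (cx,cy)=(0.2893,0.9572)
solve A·x = −loads:
  F[0-1] = +204.5577 N (tension)
  F[0-2] = +213.3334 N (tension)
  F[1-2] = -181.3357 N (compression)
  F[1-3] = +112.4015 N (tension)
  F[2-3] = +185.6788 N (tension)
  F[2-4] = +108.5413 N (tension)
  F[3-4] = -368.7313 N (compression)
  F[3-5] = +0.0000 N (tension)
  F[4-5] = -0.0000 N (compression)
  Rx@0 = -279.5200 N
  Ry@0 = -193.5541 N
  Ry@4 = +352.3941 N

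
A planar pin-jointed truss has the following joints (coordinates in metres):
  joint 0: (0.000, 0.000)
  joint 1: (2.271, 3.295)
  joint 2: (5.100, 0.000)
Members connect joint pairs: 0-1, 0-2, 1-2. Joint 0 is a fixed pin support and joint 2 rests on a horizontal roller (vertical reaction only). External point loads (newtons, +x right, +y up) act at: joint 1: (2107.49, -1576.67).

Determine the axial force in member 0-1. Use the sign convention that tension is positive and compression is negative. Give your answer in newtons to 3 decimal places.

591.485

N=3 nodes, M=3 members, R=3 reactions → 2N=6, M+R=6
member 0 (0-1): L=4.0018, (cx,cy)=(0.5675,0.8234)
member 1 (0-2): L=5.1000, (cx,cy)=(1.0000,0.0000)
member 2 (1-2): L=4.3428, (cx,cy)=(0.6514,-0.7587)
solve A·x = −loads:
  F[0-1] = +591.4851 N (tension)
  F[0-2] = +1771.8261 N (tension)
  F[1-2] = -2719.9570 N (compression)
  Rx@0 = -2107.4900 N
  Ry@0 = -487.0157 N
  Ry@2 = +2063.6857 N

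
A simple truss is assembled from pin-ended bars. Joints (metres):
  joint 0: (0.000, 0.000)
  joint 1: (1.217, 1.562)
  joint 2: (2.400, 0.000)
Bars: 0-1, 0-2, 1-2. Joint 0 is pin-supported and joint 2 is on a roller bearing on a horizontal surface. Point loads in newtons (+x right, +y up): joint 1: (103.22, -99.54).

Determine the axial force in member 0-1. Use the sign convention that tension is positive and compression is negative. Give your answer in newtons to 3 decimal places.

N=3 nodes, M=3 members, R=3 reactions → 2N=6, M+R=6
member 0 (0-1): L=1.9801, (cx,cy)=(0.6146,0.7888)
member 1 (0-2): L=2.4000, (cx,cy)=(1.0000,0.0000)
member 2 (1-2): L=1.9594, (cx,cy)=(0.6037,-0.7972)
solve A·x = −loads:
  F[0-1] = +22.9631 N (tension)
  F[0-2] = +89.1068 N (tension)
  F[1-2] = -147.5890 N (compression)
  Rx@0 = -103.2200 N
  Ry@0 = -18.1141 N
  Ry@2 = +117.6541 N

22.963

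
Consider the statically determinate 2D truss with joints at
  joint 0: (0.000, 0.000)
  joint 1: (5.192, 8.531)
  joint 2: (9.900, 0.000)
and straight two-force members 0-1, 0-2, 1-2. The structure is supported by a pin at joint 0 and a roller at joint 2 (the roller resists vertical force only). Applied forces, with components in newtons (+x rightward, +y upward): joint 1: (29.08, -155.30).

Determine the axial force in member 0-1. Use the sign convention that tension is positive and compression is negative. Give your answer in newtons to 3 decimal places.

N=3 nodes, M=3 members, R=3 reactions → 2N=6, M+R=6
member 0 (0-1): L=9.9867, (cx,cy)=(0.5199,0.8542)
member 1 (0-2): L=9.9000, (cx,cy)=(1.0000,0.0000)
member 2 (1-2): L=9.7439, (cx,cy)=(0.4832,-0.8755)
solve A·x = −loads:
  F[0-1] = -57.1214 N (compression)
  F[0-2] = +58.7769 N (tension)
  F[1-2] = -121.6471 N (compression)
  Rx@0 = -29.0800 N
  Ry@0 = +48.7950 N
  Ry@2 = +106.5050 N

-57.121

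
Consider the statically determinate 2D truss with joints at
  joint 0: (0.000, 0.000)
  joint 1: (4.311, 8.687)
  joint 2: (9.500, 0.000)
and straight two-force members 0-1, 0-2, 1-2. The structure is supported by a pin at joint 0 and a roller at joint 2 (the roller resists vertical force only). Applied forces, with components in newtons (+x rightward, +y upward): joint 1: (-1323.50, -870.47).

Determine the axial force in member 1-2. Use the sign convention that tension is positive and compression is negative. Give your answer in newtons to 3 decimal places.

N=3 nodes, M=3 members, R=3 reactions → 2N=6, M+R=6
member 0 (0-1): L=9.6979, (cx,cy)=(0.4445,0.8958)
member 1 (0-2): L=9.5000, (cx,cy)=(1.0000,0.0000)
member 2 (1-2): L=10.1188, (cx,cy)=(0.5128,-0.8585)
solve A·x = −loads:
  F[0-1] = -1881.8537 N (compression)
  F[0-2] = -486.9585 N (compression)
  F[1-2] = +949.5906 N (tension)
  Rx@0 = +1323.5000 N
  Ry@0 = +1685.6961 N
  Ry@2 = -815.2261 N

949.591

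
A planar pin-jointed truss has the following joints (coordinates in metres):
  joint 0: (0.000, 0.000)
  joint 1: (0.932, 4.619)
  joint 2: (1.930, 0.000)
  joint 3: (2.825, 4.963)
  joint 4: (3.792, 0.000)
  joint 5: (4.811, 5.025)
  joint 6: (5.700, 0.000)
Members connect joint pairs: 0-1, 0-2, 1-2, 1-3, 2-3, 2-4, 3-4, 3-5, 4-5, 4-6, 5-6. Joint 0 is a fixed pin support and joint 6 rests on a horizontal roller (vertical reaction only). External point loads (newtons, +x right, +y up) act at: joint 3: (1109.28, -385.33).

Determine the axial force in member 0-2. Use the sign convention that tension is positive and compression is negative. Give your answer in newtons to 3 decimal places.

N=7 nodes, M=11 members, R=3 reactions → 2N=14, M+R=14
member 0 (0-1): L=4.7121, (cx,cy)=(0.1978,0.9802)
member 1 (0-2): L=1.9300, (cx,cy)=(1.0000,0.0000)
member 2 (1-2): L=4.7256, (cx,cy)=(0.2112,-0.9774)
member 3 (1-3): L=1.9240, (cx,cy)=(0.9839,0.1788)
member 4 (2-3): L=5.0431, (cx,cy)=(0.1775,0.9841)
member 5 (2-4): L=1.8620, (cx,cy)=(1.0000,0.0000)
member 6 (3-4): L=5.0563, (cx,cy)=(0.1912,-0.9815)
member 7 (3-5): L=1.9870, (cx,cy)=(0.9995,0.0312)
member 8 (4-5): L=5.1273, (cx,cy)=(0.1987,0.9801)
member 9 (4-6): L=1.9080, (cx,cy)=(1.0000,0.0000)
member 10 (5-6): L=5.1030, (cx,cy)=(0.1742,-0.9847)
solve A·x = −loads:
  F[0-1] = +787.0454 N (tension)
  F[0-2] = +953.6110 N (tension)
  F[1-2] = -731.6320 N (compression)
  F[1-3] = +315.2629 N (tension)
  F[2-3] = +726.6651 N (tension)
  F[2-4] = +670.1345 N (tension)
  F[3-4] = -1192.6405 N (compression)
  F[3-5] = -442.2628 N (compression)
  F[4-5] = +1194.4540 N (tension)
  F[4-6] = +204.6605 N (tension)
  F[5-6] = -1174.7913 N (compression)
  Rx@0 = -1109.2800 N
  Ry@0 = -771.4970 N
  Ry@6 = +1156.8270 N

953.611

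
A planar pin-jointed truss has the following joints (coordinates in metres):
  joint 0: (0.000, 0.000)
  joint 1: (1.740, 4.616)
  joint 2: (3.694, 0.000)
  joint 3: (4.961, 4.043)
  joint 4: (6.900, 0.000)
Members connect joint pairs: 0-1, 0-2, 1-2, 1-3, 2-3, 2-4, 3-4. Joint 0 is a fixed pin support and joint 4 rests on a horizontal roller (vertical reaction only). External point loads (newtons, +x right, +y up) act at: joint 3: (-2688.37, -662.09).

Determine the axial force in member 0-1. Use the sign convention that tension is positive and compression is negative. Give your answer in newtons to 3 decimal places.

-1882.263

N=5 nodes, M=7 members, R=3 reactions → 2N=10, M+R=10
member 0 (0-1): L=4.9331, (cx,cy)=(0.3527,0.9357)
member 1 (0-2): L=3.6940, (cx,cy)=(1.0000,0.0000)
member 2 (1-2): L=5.0125, (cx,cy)=(0.3898,-0.9209)
member 3 (1-3): L=3.2716, (cx,cy)=(0.9845,-0.1751)
member 4 (2-3): L=4.2369, (cx,cy)=(0.2990,0.9542)
member 5 (2-4): L=3.2060, (cx,cy)=(1.0000,0.0000)
member 6 (3-4): L=4.4839, (cx,cy)=(0.4324,-0.9017)
solve A·x = −loads:
  F[0-1] = -1882.2626 N (compression)
  F[0-2] = -2024.4538 N (compression)
  F[1-2] = +2207.0453 N (tension)
  F[1-3] = -1548.2027 N (compression)
  F[2-3] = -2129.9103 N (compression)
  F[2-4] = -527.1681 N (compression)
  F[3-4] = +1219.0725 N (tension)
  Rx@0 = +2688.3700 N
  Ry@0 = +1761.2859 N
  Ry@4 = -1099.1959 N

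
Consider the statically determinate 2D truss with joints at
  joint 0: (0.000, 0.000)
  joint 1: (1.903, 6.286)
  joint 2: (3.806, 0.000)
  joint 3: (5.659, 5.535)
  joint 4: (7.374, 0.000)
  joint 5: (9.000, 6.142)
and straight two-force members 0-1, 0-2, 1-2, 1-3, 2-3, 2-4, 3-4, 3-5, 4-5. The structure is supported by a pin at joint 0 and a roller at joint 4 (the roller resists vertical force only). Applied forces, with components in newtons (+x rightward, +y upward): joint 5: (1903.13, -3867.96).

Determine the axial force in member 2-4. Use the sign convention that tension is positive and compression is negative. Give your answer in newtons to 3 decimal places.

N=6 nodes, M=9 members, R=3 reactions → 2N=12, M+R=12
member 0 (0-1): L=6.5677, (cx,cy)=(0.2897,0.9571)
member 1 (0-2): L=3.8060, (cx,cy)=(1.0000,0.0000)
member 2 (1-2): L=6.5677, (cx,cy)=(0.2897,-0.9571)
member 3 (1-3): L=3.8303, (cx,cy)=(0.9806,-0.1961)
member 4 (2-3): L=5.8369, (cx,cy)=(0.3175,0.9483)
member 5 (2-4): L=3.5680, (cx,cy)=(1.0000,0.0000)
member 6 (3-4): L=5.7946, (cx,cy)=(0.2960,-0.9552)
member 7 (3-5): L=3.3957, (cx,cy)=(0.9839,0.1788)
member 8 (4-5): L=6.3536, (cx,cy)=(0.2559,0.9667)
solve A·x = −loads:
  F[0-1] = +2547.3447 N (tension)
  F[0-2] = +1165.0379 N (tension)
  F[1-2] = -2875.6017 N (compression)
  F[1-3] = +1602.3980 N (tension)
  F[2-3] = +2902.3819 N (tension)
  F[2-4] = -589.5597 N (compression)
  F[3-4] = -1967.5432 N (compression)
  F[3-5] = +3125.3521 N (tension)
  F[4-5] = -4579.1275 N (compression)
  Rx@0 = -1903.1300 N
  Ry@0 = -2438.0699 N
  Ry@4 = +6306.0299 N

-589.560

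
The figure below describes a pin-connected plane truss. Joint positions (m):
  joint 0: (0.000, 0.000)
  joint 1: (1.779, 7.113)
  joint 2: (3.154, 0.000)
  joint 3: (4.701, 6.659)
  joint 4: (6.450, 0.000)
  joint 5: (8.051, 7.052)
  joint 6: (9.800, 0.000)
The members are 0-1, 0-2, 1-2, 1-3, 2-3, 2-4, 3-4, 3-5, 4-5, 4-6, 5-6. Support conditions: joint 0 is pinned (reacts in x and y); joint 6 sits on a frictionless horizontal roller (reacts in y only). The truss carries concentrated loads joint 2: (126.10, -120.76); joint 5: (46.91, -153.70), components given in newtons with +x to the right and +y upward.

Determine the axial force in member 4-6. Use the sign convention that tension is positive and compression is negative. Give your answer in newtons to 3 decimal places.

49.328

N=7 nodes, M=11 members, R=3 reactions → 2N=14, M+R=14
member 0 (0-1): L=7.3321, (cx,cy)=(0.2426,0.9701)
member 1 (0-2): L=3.1540, (cx,cy)=(1.0000,0.0000)
member 2 (1-2): L=7.2447, (cx,cy)=(0.1898,-0.9818)
member 3 (1-3): L=2.9571, (cx,cy)=(0.9881,-0.1535)
member 4 (2-3): L=6.8363, (cx,cy)=(0.2263,0.9741)
member 5 (2-4): L=3.2960, (cx,cy)=(1.0000,0.0000)
member 6 (3-4): L=6.8849, (cx,cy)=(0.2540,-0.9672)
member 7 (3-5): L=3.3730, (cx,cy)=(0.9932,0.1165)
member 8 (4-5): L=7.2315, (cx,cy)=(0.2214,0.9752)
member 9 (4-6): L=3.3500, (cx,cy)=(1.0000,0.0000)
member 10 (5-6): L=7.2657, (cx,cy)=(0.2407,-0.9706)
solve A·x = −loads:
  F[0-1] = -77.8974 N (compression)
  F[0-2] = +191.9104 N (tension)
  F[1-2] = +82.4356 N (tension)
  F[1-3] = -34.9607 N (compression)
  F[2-3] = +40.8833 N (tension)
  F[2-4] = +72.2047 N (tension)
  F[3-4] = -48.3028 N (compression)
  F[3-5] = -13.1134 N (compression)
  F[4-5] = +47.9070 N (tension)
  F[4-6] = +49.3277 N (tension)
  F[5-6] = -204.9160 N (compression)
  Rx@0 = -173.0100 N
  Ry@0 = +75.5697 N
  Ry@6 = +198.8903 N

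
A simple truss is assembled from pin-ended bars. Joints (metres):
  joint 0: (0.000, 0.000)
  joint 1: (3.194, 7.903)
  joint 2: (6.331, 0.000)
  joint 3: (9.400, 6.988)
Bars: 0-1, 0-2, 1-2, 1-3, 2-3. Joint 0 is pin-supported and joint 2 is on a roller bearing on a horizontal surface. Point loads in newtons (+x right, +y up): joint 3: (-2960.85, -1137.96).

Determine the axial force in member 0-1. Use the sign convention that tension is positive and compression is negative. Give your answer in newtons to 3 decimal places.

-2929.942

N=4 nodes, M=5 members, R=3 reactions → 2N=8, M+R=8
member 0 (0-1): L=8.5240, (cx,cy)=(0.3747,0.9271)
member 1 (0-2): L=6.3310, (cx,cy)=(1.0000,0.0000)
member 2 (1-2): L=8.5028, (cx,cy)=(0.3689,-0.9295)
member 3 (1-3): L=6.2731, (cx,cy)=(0.9893,-0.1459)
member 4 (2-3): L=7.6322, (cx,cy)=(0.4021,0.9156)
solve A·x = −loads:
  F[0-1] = -2929.9419 N (compression)
  F[0-2] = -1862.9846 N (compression)
  F[1-2] = +3289.3124 N (tension)
  F[1-3] = -2336.3982 N (compression)
  F[2-3] = -1615.0765 N (compression)
  Rx@0 = +2960.8500 N
  Ry@0 = +2716.4777 N
  Ry@2 = -1578.5177 N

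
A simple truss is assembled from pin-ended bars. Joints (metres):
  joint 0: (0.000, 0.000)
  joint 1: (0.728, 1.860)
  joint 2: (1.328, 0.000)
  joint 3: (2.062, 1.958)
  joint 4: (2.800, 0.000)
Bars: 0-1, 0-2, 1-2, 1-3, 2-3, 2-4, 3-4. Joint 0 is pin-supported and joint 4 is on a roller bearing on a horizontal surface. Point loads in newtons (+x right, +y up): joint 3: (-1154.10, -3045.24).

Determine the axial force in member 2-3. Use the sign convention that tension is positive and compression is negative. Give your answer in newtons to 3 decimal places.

-1630.991

N=5 nodes, M=7 members, R=3 reactions → 2N=10, M+R=10
member 0 (0-1): L=1.9974, (cx,cy)=(0.3645,0.9312)
member 1 (0-2): L=1.3280, (cx,cy)=(1.0000,0.0000)
member 2 (1-2): L=1.9544, (cx,cy)=(0.3070,-0.9517)
member 3 (1-3): L=1.3376, (cx,cy)=(0.9973,0.0733)
member 4 (2-3): L=2.0911, (cx,cy)=(0.3510,0.9364)
member 5 (2-4): L=1.4720, (cx,cy)=(1.0000,0.0000)
member 6 (3-4): L=2.0925, (cx,cy)=(0.3527,-0.9357)
solve A·x = −loads:
  F[0-1] = -1728.5879 N (compression)
  F[0-2] = -524.0732 N (compression)
  F[1-2] = +1604.7018 N (tension)
  F[1-3] = -1125.7001 N (compression)
  F[2-3] = -1630.9910 N (compression)
  F[2-4] = +541.0829 N (tension)
  F[3-4] = -1534.1421 N (compression)
  Rx@0 = +1154.1000 N
  Ry@0 = +1609.6839 N
  Ry@4 = +1435.5561 N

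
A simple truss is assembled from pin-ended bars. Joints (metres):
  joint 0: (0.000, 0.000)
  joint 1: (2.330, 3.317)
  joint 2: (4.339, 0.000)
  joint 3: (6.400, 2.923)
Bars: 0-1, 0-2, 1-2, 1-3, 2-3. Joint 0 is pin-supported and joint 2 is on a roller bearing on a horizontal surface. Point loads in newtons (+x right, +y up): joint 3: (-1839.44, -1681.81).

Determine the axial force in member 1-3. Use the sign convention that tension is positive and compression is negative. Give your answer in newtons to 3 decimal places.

N=4 nodes, M=5 members, R=3 reactions → 2N=8, M+R=8
member 0 (0-1): L=4.0536, (cx,cy)=(0.5748,0.8183)
member 1 (0-2): L=4.3390, (cx,cy)=(1.0000,0.0000)
member 2 (1-2): L=3.8780, (cx,cy)=(0.5181,-0.8553)
member 3 (1-3): L=4.0890, (cx,cy)=(0.9953,-0.0964)
member 4 (2-3): L=3.5765, (cx,cy)=(0.5763,0.8173)
solve A·x = −loads:
  F[0-1] = -538.0751 N (compression)
  F[0-2] = -1530.1530 N (compression)
  F[1-2] = +584.0111 N (tension)
  F[1-3] = -614.6976 N (compression)
  F[2-3] = -2130.3114 N (compression)
  Rx@0 = +1839.4400 N
  Ry@0 = +440.3025 N
  Ry@2 = +1241.5075 N

-614.698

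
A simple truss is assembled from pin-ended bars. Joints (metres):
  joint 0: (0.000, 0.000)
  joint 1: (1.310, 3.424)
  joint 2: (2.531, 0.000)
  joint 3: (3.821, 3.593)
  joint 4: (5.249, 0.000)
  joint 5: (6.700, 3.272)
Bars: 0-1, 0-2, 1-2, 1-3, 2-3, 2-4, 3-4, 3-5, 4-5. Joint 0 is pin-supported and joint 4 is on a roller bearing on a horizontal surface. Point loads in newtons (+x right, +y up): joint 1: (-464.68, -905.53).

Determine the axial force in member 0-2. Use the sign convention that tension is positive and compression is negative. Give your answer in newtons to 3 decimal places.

-88.723

N=6 nodes, M=9 members, R=3 reactions → 2N=12, M+R=12
member 0 (0-1): L=3.6660, (cx,cy)=(0.3573,0.9340)
member 1 (0-2): L=2.5310, (cx,cy)=(1.0000,0.0000)
member 2 (1-2): L=3.6352, (cx,cy)=(0.3359,-0.9419)
member 3 (1-3): L=2.5167, (cx,cy)=(0.9977,0.0672)
member 4 (2-3): L=3.8176, (cx,cy)=(0.3379,0.9412)
member 5 (2-4): L=2.7180, (cx,cy)=(1.0000,0.0000)
member 6 (3-4): L=3.8664, (cx,cy)=(0.3693,-0.9293)
member 7 (3-5): L=2.8968, (cx,cy)=(0.9938,-0.1108)
member 8 (4-5): L=3.5793, (cx,cy)=(0.4054,0.9141)
solve A·x = −loads:
  F[0-1] = -1052.1173 N (compression)
  F[0-2] = -88.7233 N (compression)
  F[1-2] = +86.1522 N (tension)
  F[1-3] = +59.9214 N (tension)
  F[2-3] = -86.2187 N (compression)
  F[2-4] = -30.6518 N (compression)
  F[3-4] = +82.9912 N (tension)
  F[3-5] = +0.0000 N (tension)
  F[4-5] = -0.0000 N (compression)
  Rx@0 = +464.6800 N
  Ry@0 = +982.6533 N
  Ry@4 = -77.1233 N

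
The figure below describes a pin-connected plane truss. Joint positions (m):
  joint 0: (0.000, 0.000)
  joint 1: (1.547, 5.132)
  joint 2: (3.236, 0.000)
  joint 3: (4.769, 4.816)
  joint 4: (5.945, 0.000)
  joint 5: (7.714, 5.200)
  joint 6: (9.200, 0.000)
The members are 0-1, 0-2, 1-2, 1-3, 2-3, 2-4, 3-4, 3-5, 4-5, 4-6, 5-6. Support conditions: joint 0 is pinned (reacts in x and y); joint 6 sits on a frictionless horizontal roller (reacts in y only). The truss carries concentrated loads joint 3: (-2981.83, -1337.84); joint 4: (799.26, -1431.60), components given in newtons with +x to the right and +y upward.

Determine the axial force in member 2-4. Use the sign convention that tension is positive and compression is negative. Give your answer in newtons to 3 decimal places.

N=7 nodes, M=11 members, R=3 reactions → 2N=14, M+R=14
member 0 (0-1): L=5.3601, (cx,cy)=(0.2886,0.9574)
member 1 (0-2): L=3.2360, (cx,cy)=(1.0000,0.0000)
member 2 (1-2): L=5.4028, (cx,cy)=(0.3126,-0.9499)
member 3 (1-3): L=3.2375, (cx,cy)=(0.9952,-0.0976)
member 4 (2-3): L=5.0541, (cx,cy)=(0.3033,0.9529)
member 5 (2-4): L=2.7090, (cx,cy)=(1.0000,0.0000)
member 6 (3-4): L=4.9575, (cx,cy)=(0.2372,-0.9715)
member 7 (3-5): L=2.9699, (cx,cy)=(0.9916,0.1293)
member 8 (4-5): L=5.4927, (cx,cy)=(0.3221,0.9467)
member 9 (4-6): L=3.2550, (cx,cy)=(1.0000,0.0000)
member 10 (5-6): L=5.4082, (cx,cy)=(0.2748,-0.9615)
solve A·x = −loads:
  F[0-1] = -2832.3012 N (compression)
  F[0-2] = -1365.1276 N (compression)
  F[1-2] = +3037.3000 N (tension)
  F[1-3] = -1775.4293 N (compression)
  F[2-3] = -3027.7061 N (compression)
  F[2-4] = +502.7394 N (tension)
  F[3-4] = +1409.2327 N (tension)
  F[3-5] = -38.0920 N (compression)
  F[4-5] = +66.1139 N (tension)
  F[4-6] = +16.4792 N (tension)
  F[5-6] = -59.9745 N (compression)
  Rx@0 = +2182.5700 N
  Ry@0 = +2711.7739 N
  Ry@6 = +57.6661 N

502.739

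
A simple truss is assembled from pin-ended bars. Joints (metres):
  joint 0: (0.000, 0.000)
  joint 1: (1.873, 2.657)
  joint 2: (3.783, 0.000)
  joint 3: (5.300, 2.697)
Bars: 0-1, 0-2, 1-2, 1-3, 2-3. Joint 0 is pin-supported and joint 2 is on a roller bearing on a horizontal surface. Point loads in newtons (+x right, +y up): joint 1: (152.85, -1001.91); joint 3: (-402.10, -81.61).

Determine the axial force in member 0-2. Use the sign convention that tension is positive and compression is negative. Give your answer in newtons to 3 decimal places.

N=4 nodes, M=5 members, R=3 reactions → 2N=8, M+R=8
member 0 (0-1): L=3.2508, (cx,cy)=(0.5762,0.8173)
member 1 (0-2): L=3.7830, (cx,cy)=(1.0000,0.0000)
member 2 (1-2): L=3.2723, (cx,cy)=(0.5837,-0.8120)
member 3 (1-3): L=3.4272, (cx,cy)=(0.9999,0.0117)
member 4 (2-3): L=3.0944, (cx,cy)=(0.4902,0.8716)
solve A·x = −loads:
  F[0-1] = -798.2557 N (compression)
  F[0-2] = +210.6760 N (tension)
  F[1-2] = -435.5472 N (compression)
  F[1-3] = -358.5747 N (compression)
  F[2-3] = -88.8325 N (compression)
  Rx@0 = +249.2500 N
  Ry@0 = +652.4417 N
  Ry@2 = +431.0783 N

210.676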